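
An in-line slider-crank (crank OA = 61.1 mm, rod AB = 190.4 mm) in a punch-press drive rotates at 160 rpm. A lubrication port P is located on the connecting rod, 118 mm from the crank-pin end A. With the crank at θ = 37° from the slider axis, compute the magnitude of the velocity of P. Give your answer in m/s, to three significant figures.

ω = 16.76 rad/s.  Crank-pin speed |V_A| = rω = 1.0237 m/s, perpendicular to OA.
Rod angle: sinφ = −(r/L) sinθ ⇒ φ = -11.135°; ω_rod = −rω cosθ/√(L²−r²sin²θ) = -4.3765 rad/s.
V_P = V_A + ω_rod × AP, with AP = 0.118 m along the rod.
Components: V_Px = −rω sinθ − a·ω_rod·sinφ = -0.71584 m/s;  V_Py = rω cosθ + a·ω_rod·cosφ = +0.31089 m/s.
|V_P| = √(V_Px² + V_Py²) = 0.78043 m/s.

0.780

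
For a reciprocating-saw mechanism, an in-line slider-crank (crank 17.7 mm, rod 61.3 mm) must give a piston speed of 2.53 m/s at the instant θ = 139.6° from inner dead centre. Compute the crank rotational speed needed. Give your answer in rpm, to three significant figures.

For an in-line slider-crank, |v_piston| = rω|sinθ|·[1 + r cosθ/√(L² − r² sin²θ)].
With r = 0.0177 m, L = 0.0613 m, θ = 139.6°: the bracketed kinematic factor |dx/dθ| = 0.0089038 m.
ω = v/|dx/dθ| = 2.53/0.0089038 = 284.15 rad/s.
N = 60ω/(2π) = 2713.4 rpm.

2710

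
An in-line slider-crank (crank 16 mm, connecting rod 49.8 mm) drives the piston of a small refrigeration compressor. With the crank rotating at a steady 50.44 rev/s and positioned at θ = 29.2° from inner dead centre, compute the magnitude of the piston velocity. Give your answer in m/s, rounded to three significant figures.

3.18

ω = 2π·50.4 = 316.9 rad/s
For an in-line slider-crank, x = r cosθ + √(L² − r² sin²θ), so v = −rω sinθ·[1 + r cosθ/√(L² − r² sin²θ)].
With r = 0.016 m, L = 0.0498 m, θ = 29.2°: √(L² − r² sin²θ) = 0.049184 m.
v = −0.016·316.9·0.48786·[1 + 0.016·0.87292/0.049184] = -3.1763 m/s.
|v| = 3.1763 m/s.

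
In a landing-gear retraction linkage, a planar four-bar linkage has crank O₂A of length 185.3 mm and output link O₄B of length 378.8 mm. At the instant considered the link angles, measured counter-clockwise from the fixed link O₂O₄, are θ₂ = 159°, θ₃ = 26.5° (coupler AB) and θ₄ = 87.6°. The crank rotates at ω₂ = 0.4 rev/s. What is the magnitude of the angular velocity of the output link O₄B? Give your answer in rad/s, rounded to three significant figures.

1.04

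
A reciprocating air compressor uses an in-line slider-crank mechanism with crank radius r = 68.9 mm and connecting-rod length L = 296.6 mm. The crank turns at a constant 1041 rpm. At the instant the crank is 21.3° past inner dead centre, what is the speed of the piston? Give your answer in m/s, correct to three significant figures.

ω = 2π·1041/60 = 109 rad/s
For an in-line slider-crank, x = r cosθ + √(L² − r² sin²θ), so v = −rω sinθ·[1 + r cosθ/√(L² − r² sin²θ)].
With r = 0.0689 m, L = 0.2966 m, θ = 21.3°: √(L² − r² sin²θ) = 0.29554 m.
v = −0.0689·109·0.36325·[1 + 0.0689·0.93169/0.29554] = -3.321 m/s.
|v| = 3.321 m/s.

3.32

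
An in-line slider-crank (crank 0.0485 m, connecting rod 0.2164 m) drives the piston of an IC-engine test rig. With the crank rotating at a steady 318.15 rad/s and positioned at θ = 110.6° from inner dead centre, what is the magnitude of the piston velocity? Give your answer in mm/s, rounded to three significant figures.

13300

ω = 318.1 rad/s
For an in-line slider-crank, x = r cosθ + √(L² − r² sin²θ), so v = −rω sinθ·[1 + r cosθ/√(L² − r² sin²θ)].
With r = 0.0485 m, L = 0.2164 m, θ = 110.6°: √(L² − r² sin²θ) = 0.21158 m.
v = −0.0485·318.1·0.93606·[1 + 0.0485·-0.35184/0.21158] = -13.279 m/s.
|v| = 13.279 m/s = 13279 mm/s.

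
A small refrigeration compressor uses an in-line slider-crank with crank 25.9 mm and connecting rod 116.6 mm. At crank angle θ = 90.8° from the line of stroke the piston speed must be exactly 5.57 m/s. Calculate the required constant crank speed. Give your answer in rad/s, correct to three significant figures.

For an in-line slider-crank, |v_piston| = rω|sinθ|·[1 + r cosθ/√(L² − r² sin²θ)].
With r = 0.0259 m, L = 0.1166 m, θ = 90.8°: the bracketed kinematic factor |dx/dθ| = 0.025815 m.
ω = v/|dx/dθ| = 5.57/0.025815 = 215.77 rad/s.

216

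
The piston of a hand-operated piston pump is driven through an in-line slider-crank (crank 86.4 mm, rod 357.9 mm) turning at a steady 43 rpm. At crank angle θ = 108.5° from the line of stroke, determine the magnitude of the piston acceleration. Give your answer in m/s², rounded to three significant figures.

ω = 2π·43/60 = 4.503 rad/s
x(θ) = r cosθ + √(L² − r² sin²θ); with ω constant, a = ω²·d²x/dθ².
d²x/dθ² = −r cosθ − r²(cos2θ)/√u − r⁴ sin²2θ/(4u^{3/2}),  u = L² − r² sin²θ = 0.121379 m².
Substituting r = 0.0864 m, L = 0.3579 m, θ = 108.5°: d²x/dθ² = +0.044408 m.
a = ω²·d²x/dθ² = (4.503)²·(+0.044408) = +0.90044 m/s²;  |a| = 0.90044 m/s².

0.900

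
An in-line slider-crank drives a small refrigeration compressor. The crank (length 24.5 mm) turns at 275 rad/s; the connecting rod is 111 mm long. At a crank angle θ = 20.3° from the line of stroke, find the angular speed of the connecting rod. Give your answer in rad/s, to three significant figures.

ω = 275 rad/s
The rod makes angle φ with the slider axis where L sinφ = r sinθ; differentiating, L cosφ·φ̇ = r ω cosθ.
L cosφ = √(L² − r² sin²θ) = 0.11067 m.
|ω_rod| = r ω |cosθ| / √(L² − r² sin²θ) = 0.0245·275·0.93789/0.11067 = 57.096 rad/s.

57.1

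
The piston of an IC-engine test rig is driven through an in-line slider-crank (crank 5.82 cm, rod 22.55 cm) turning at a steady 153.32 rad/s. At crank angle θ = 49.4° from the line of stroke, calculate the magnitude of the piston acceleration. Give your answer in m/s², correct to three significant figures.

841

ω = 153.3 rad/s
x(θ) = r cosθ + √(L² − r² sin²θ); with ω constant, a = ω²·d²x/dθ².
d²x/dθ² = −r cosθ − r²(cos2θ)/√u − r⁴ sin²2θ/(4u^{3/2}),  u = L² − r² sin²θ = 0.0488975 m².
Substituting r = 0.0582 m, L = 0.2255 m, θ = 49.4°: d²x/dθ² = -0.035791 m.
a = ω²·d²x/dθ² = (153.3)²·(-0.035791) = -841.33 m/s²;  |a| = 841.33 m/s².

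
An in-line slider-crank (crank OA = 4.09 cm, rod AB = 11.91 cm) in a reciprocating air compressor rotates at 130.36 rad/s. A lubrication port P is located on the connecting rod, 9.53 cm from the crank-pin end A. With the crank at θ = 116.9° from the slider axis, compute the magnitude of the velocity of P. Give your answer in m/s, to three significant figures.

ω = 130.4 rad/s.  Crank-pin speed |V_A| = rω = 5.3317 m/s, perpendicular to OA.
Rod angle: sinφ = −(r/L) sinθ ⇒ φ = -17.833°; ω_rod = −rω cosθ/√(L²−r²sin²θ) = +21.276 rad/s.
V_P = V_A + ω_rod × AP, with AP = 0.0953 m along the rod.
Components: V_Px = −rω sinθ − a·ω_rod·sinφ = -4.1339 m/s;  V_Py = rω cosθ + a·ω_rod·cosφ = -0.48205 m/s.
|V_P| = √(V_Px² + V_Py²) = 4.1619 m/s.

4.16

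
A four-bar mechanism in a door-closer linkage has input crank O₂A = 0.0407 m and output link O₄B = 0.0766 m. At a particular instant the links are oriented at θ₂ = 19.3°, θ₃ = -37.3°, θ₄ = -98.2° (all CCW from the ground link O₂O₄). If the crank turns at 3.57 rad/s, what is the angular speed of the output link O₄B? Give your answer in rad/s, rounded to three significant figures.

ω₂ = 3.57 rad/s
Differentiating the loop-closure r₂e^{iθ₂}+r₃e^{iθ₃}=r₁+r₄e^{iθ₄} gives r₂ω₂e^{iθ₂}+r₃ω₃e^{iθ₃}=r₄ω₄e^{iθ₄}.
Eliminating the other unknown: ω₄ = r₂ω₂ sin(θ₂−θ₃) / [r₄ sin(θ₄−θ₃)].
Numerator sine = +0.83485; denominator sine = -0.87377.
Result = 0.0407·3.57·(+0.83485) / (0.0766·(-0.87377)) = -1.8124 rad/s; magnitude 1.8124 rad/s.

1.81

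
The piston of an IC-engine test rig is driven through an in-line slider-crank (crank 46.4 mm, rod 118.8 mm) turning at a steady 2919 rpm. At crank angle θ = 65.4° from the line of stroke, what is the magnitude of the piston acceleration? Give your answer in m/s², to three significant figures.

666

ω = 2π·2919/60 = 305.7 rad/s
x(θ) = r cosθ + √(L² − r² sin²θ); with ω constant, a = ω²·d²x/dθ².
d²x/dθ² = −r cosθ − r²(cos2θ)/√u − r⁴ sin²2θ/(4u^{3/2}),  u = L² − r² sin²θ = 0.0123336 m².
Substituting r = 0.0464 m, L = 0.1188 m, θ = 65.4°: d²x/dθ² = -0.0071329 m.
a = ω²·d²x/dθ² = (305.7)²·(-0.0071329) = -666.49 m/s²;  |a| = 666.49 m/s².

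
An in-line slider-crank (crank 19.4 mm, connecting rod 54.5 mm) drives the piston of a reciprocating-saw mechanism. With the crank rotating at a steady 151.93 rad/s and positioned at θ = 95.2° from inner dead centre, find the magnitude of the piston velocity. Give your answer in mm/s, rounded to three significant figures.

2830

ω = 151.9 rad/s
For an in-line slider-crank, x = r cosθ + √(L² − r² sin²θ), so v = −rω sinθ·[1 + r cosθ/√(L² − r² sin²θ)].
With r = 0.0194 m, L = 0.0545 m, θ = 95.2°: √(L² − r² sin²θ) = 0.050961 m.
v = −0.0194·151.9·0.99588·[1 + 0.0194·-0.09063/0.050961] = -2.834 m/s.
|v| = 2.834 m/s = 2834 mm/s.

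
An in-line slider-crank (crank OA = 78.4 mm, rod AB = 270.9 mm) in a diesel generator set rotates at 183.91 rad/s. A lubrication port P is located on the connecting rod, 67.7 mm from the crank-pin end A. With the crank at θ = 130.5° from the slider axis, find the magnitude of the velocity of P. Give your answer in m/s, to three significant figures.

12.6

ω = 183.9 rad/s.  Crank-pin speed |V_A| = rω = 14.419 m/s, perpendicular to OA.
Rod angle: sinφ = −(r/L) sinθ ⇒ φ = -12.713°; ω_rod = −rω cosθ/√(L²−r²sin²θ) = +35.435 rad/s.
V_P = V_A + ω_rod × AP, with AP = 0.0677 m along the rod.
Components: V_Px = −rω sinθ − a·ω_rod·sinφ = -10.436 m/s;  V_Py = rω cosθ + a·ω_rod·cosφ = -7.0239 m/s.
|V_P| = √(V_Px² + V_Py²) = 12.58 m/s.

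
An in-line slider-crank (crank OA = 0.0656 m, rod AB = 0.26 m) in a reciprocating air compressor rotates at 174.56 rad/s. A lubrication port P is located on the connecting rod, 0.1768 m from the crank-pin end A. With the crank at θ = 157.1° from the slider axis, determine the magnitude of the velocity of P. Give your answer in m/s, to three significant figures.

5.04

ω = 174.6 rad/s.  Crank-pin speed |V_A| = rω = 11.451 m/s, perpendicular to OA.
Rod angle: sinφ = −(r/L) sinθ ⇒ φ = -5.634°; ω_rod = −rω cosθ/√(L²−r²sin²θ) = +40.769 rad/s.
V_P = V_A + ω_rod × AP, with AP = 0.1768 m along the rod.
Components: V_Px = −rω sinθ − a·ω_rod·sinφ = -3.7482 m/s;  V_Py = rω cosθ + a·ω_rod·cosφ = -3.3756 m/s.
|V_P| = √(V_Px² + V_Py²) = 5.0442 m/s.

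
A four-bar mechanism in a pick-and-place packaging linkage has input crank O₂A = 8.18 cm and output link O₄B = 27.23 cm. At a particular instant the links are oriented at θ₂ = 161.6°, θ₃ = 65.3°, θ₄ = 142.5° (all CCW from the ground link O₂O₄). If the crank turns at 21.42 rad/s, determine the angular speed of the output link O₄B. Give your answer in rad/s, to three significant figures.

ω₂ = 21.42 rad/s
Differentiating the loop-closure r₂e^{iθ₂}+r₃e^{iθ₃}=r₁+r₄e^{iθ₄} gives r₂ω₂e^{iθ₂}+r₃ω₃e^{iθ₃}=r₄ω₄e^{iθ₄}.
Eliminating the other unknown: ω₄ = r₂ω₂ sin(θ₂−θ₃) / [r₄ sin(θ₄−θ₃)].
Numerator sine = +0.99396; denominator sine = +0.97515.
Result = 0.0818·21.42·(+0.99396) / (0.2723·(+0.97515)) = +6.5588 rad/s; magnitude 6.5588 rad/s.

6.56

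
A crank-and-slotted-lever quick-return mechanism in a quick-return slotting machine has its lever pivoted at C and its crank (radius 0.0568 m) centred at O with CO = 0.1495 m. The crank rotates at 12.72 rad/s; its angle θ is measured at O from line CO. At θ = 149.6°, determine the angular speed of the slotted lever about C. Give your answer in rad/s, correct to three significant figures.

4.77

ω = 12.72 rad/s
Crank pin A relative to C: A = (d + r cosθ, r sinθ); lever angle φ = atan2(r sinθ, d + r cosθ).
Differentiating tanφ: φ̇ = rω(d cosθ + r)/(d² + r² + 2dr cosθ).
d² + r² + 2dr cosθ = |CA|² = 0.0109282 m²;  d cosθ + r = -0.072146 m.
|ω_lever| = |0.0568·12.72·-0.072146| / 0.0109282 = 4.7698 rad/s.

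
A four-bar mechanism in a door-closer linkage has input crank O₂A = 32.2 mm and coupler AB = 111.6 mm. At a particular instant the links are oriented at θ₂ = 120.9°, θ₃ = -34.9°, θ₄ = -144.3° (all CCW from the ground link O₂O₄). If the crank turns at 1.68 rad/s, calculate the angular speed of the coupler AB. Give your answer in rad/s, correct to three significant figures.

0.512

ω₂ = 1.68 rad/s
Differentiating the loop-closure r₂e^{iθ₂}+r₃e^{iθ₃}=r₁+r₄e^{iθ₄} gives r₂ω₂e^{iθ₂}+r₃ω₃e^{iθ₃}=r₄ω₄e^{iθ₄}.
Eliminating the other unknown: ω₃ = r₂ω₂ sin(θ₄−θ₂) / [r₃ sin(θ₃−θ₄)].
Numerator sine = +0.99649; denominator sine = +0.94322.
Result = 0.0322·1.68·(+0.99649) / (0.1116·(+0.94322)) = +0.51211 rad/s; magnitude 0.51211 rad/s.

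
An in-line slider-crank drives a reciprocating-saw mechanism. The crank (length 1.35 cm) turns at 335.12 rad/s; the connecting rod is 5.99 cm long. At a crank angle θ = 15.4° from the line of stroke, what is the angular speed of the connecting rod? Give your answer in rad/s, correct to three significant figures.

ω = 335.1 rad/s
The rod makes angle φ with the slider axis where L sinφ = r sinθ; differentiating, L cosφ·φ̇ = r ω cosθ.
L cosφ = √(L² − r² sin²θ) = 0.059793 m.
|ω_rod| = r ω |cosθ| / √(L² − r² sin²θ) = 0.0135·335.1·0.96410/0.059793 = 72.947 rad/s.

72.9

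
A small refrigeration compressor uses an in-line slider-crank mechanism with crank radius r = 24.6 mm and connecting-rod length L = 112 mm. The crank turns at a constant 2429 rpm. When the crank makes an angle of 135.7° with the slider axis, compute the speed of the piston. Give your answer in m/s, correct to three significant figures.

3.68

ω = 2π·2429/60 = 254.4 rad/s
For an in-line slider-crank, x = r cosθ + √(L² − r² sin²θ), so v = −rω sinθ·[1 + r cosθ/√(L² − r² sin²θ)].
With r = 0.0246 m, L = 0.112 m, θ = 135.7°: √(L² − r² sin²θ) = 0.11067 m.
v = −0.0246·254.4·0.69842·[1 + 0.0246·-0.71569/0.11067] = -3.675 m/s.
|v| = 3.675 m/s.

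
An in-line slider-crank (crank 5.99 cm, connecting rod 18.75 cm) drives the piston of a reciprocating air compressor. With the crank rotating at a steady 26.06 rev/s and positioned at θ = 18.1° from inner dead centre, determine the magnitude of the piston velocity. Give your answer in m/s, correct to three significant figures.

ω = 2π·26.1 = 163.7 rad/s
For an in-line slider-crank, x = r cosθ + √(L² − r² sin²θ), so v = −rω sinθ·[1 + r cosθ/√(L² − r² sin²θ)].
With r = 0.0599 m, L = 0.1875 m, θ = 18.1°: √(L² − r² sin²θ) = 0.18657 m.
v = −0.0599·163.7·0.31068·[1 + 0.0599·0.95052/0.18657] = -3.977 m/s.
|v| = 3.977 m/s.

3.98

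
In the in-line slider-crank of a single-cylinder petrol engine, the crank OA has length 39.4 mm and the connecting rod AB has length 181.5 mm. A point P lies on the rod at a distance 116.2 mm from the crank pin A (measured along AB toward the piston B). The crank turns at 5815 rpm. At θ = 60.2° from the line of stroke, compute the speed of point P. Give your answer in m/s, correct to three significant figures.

22.7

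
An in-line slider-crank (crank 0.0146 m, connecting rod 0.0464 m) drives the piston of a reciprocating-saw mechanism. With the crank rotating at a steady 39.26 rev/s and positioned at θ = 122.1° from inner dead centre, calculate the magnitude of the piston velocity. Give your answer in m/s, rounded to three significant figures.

2.52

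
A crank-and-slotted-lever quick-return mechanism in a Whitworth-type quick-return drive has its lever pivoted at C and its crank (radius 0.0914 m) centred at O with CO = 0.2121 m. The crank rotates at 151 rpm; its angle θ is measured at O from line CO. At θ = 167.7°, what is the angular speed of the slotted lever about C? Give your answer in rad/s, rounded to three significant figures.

10.8

ω = 15.81 rad/s (from 151 rpm).
Crank pin A relative to C: A = (d + r cosθ, r sinθ); lever angle φ = atan2(r sinθ, d + r cosθ).
Differentiating tanφ: φ̇ = rω(d cosθ + r)/(d² + r² + 2dr cosθ).
d² + r² + 2dr cosθ = |CA|² = 0.0154585 m²;  d cosθ + r = -0.11583 m.
|ω_lever| = |0.0914·15.81·-0.11583| / 0.0154585 = 10.83 rad/s.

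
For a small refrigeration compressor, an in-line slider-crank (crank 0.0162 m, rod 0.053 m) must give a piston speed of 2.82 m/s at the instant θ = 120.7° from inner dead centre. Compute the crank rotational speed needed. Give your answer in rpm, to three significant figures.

2310

For an in-line slider-crank, |v_piston| = rω|sinθ|·[1 + r cosθ/√(L² − r² sin²θ)].
With r = 0.0162 m, L = 0.053 m, θ = 120.7°: the bracketed kinematic factor |dx/dθ| = 0.011677 m.
ω = v/|dx/dθ| = 2.82/0.011677 = 241.51 rad/s.
N = 60ω/(2π) = 2306.2 rpm.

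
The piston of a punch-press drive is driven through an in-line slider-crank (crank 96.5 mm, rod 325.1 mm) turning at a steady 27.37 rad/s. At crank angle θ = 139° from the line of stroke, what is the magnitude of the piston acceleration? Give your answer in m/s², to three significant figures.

ω = 27.37 rad/s
x(θ) = r cosθ + √(L² − r² sin²θ); with ω constant, a = ω²·d²x/dθ².
d²x/dθ² = −r cosθ − r²(cos2θ)/√u − r⁴ sin²2θ/(4u^{3/2}),  u = L² − r² sin²θ = 0.101682 m².
Substituting r = 0.0965 m, L = 0.3251 m, θ = 139°: d²x/dθ² = +0.068109 m.
a = ω²·d²x/dθ² = (27.37)²·(+0.068109) = +51.022 m/s²;  |a| = 51.022 m/s².

51.0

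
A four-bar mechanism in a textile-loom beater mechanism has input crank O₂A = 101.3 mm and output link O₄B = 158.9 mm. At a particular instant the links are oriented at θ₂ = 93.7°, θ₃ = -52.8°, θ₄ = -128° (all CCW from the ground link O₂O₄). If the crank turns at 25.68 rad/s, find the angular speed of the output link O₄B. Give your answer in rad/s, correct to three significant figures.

9.35

ω₂ = 25.68 rad/s
Differentiating the loop-closure r₂e^{iθ₂}+r₃e^{iθ₃}=r₁+r₄e^{iθ₄} gives r₂ω₂e^{iθ₂}+r₃ω₃e^{iθ₃}=r₄ω₄e^{iθ₄}.
Eliminating the other unknown: ω₄ = r₂ω₂ sin(θ₂−θ₃) / [r₄ sin(θ₄−θ₃)].
Numerator sine = +0.55194; denominator sine = -0.96682.
Result = 0.1013·25.68·(+0.55194) / (0.1589·(-0.96682)) = -9.3459 rad/s; magnitude 9.3459 rad/s.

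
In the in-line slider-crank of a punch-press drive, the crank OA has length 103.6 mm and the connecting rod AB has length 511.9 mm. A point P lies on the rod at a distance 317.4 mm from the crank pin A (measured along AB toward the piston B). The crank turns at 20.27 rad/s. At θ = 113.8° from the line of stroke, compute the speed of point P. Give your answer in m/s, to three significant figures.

ω = 20.27 rad/s.  Crank-pin speed |V_A| = rω = 2.1 m/s, perpendicular to OA.
Rod angle: sinφ = −(r/L) sinθ ⇒ φ = -10.671°; ω_rod = −rω cosθ/√(L²−r²sin²θ) = +1.6846 rad/s.
V_P = V_A + ω_rod × AP, with AP = 0.3174 m along the rod.
Components: V_Px = −rω sinθ − a·ω_rod·sinφ = -1.8224 m/s;  V_Py = rω cosθ + a·ω_rod·cosφ = -0.32199 m/s.
|V_P| = √(V_Px² + V_Py²) = 1.8506 m/s.

1.85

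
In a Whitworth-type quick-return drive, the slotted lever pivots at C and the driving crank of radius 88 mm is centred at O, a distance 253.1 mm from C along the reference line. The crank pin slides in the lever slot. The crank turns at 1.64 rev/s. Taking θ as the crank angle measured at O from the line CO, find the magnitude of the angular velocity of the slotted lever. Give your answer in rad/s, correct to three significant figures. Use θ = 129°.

1.48

ω = 10.3 rad/s (from 1.64 rev/s).
Crank pin A relative to C: A = (d + r cosθ, r sinθ); lever angle φ = atan2(r sinθ, d + r cosθ).
Differentiating tanφ: φ̇ = rω(d cosθ + r)/(d² + r² + 2dr cosθ).
d² + r² + 2dr cosθ = |CA|² = 0.0437702 m²;  d cosθ + r = -0.071281 m.
|ω_lever| = |0.088·10.3·-0.071281| / 0.0437702 = 1.4767 rad/s.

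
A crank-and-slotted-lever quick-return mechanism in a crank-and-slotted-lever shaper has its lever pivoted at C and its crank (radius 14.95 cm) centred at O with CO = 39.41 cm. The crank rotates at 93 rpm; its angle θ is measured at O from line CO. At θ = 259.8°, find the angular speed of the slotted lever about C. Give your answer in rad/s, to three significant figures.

ω = 9.739 rad/s (from 93 rpm).
Crank pin A relative to C: A = (d + r cosθ, r sinθ); lever angle φ = atan2(r sinθ, d + r cosθ).
Differentiating tanφ: φ̇ = rω(d cosθ + r)/(d² + r² + 2dr cosθ).
d² + r² + 2dr cosθ = |CA|² = 0.156798 m²;  d cosθ + r = +0.079711 m.
|ω_lever| = |0.1495·9.739·+0.079711| / 0.156798 = 0.74017 rad/s.

0.740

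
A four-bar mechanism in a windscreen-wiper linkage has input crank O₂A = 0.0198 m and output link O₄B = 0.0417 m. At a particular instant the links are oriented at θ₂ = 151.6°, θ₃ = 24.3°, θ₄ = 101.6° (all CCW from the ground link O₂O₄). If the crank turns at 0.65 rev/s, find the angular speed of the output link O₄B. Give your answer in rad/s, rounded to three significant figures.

ω₂ = 4.084 rad/s (from 0.65 rev/s).
Differentiating the loop-closure r₂e^{iθ₂}+r₃e^{iθ₃}=r₁+r₄e^{iθ₄} gives r₂ω₂e^{iθ₂}+r₃ω₃e^{iθ₃}=r₄ω₄e^{iθ₄}.
Eliminating the other unknown: ω₄ = r₂ω₂ sin(θ₂−θ₃) / [r₄ sin(θ₄−θ₃)].
Numerator sine = +0.79547; denominator sine = +0.97553.
Result = 0.0198·4.084·(+0.79547) / (0.0417·(+0.97553)) = +1.5813 rad/s; magnitude 1.5813 rad/s.

1.58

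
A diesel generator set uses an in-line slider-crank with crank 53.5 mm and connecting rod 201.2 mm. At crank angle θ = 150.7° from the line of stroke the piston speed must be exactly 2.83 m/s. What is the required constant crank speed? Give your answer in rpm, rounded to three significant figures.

1350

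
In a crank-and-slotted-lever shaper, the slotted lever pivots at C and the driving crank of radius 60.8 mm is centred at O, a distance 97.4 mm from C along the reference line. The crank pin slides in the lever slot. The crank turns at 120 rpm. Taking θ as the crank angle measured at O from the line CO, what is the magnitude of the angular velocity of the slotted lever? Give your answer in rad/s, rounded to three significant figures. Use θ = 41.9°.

4.63

ω = 12.57 rad/s (from 120 rpm).
Crank pin A relative to C: A = (d + r cosθ, r sinθ); lever angle φ = atan2(r sinθ, d + r cosθ).
Differentiating tanφ: φ̇ = rω(d cosθ + r)/(d² + r² + 2dr cosθ).
d² + r² + 2dr cosθ = |CA|² = 0.0219989 m²;  d cosθ + r = +0.1333 m.
|ω_lever| = |0.0608·12.57·+0.1333| / 0.0219989 = 4.6294 rad/s.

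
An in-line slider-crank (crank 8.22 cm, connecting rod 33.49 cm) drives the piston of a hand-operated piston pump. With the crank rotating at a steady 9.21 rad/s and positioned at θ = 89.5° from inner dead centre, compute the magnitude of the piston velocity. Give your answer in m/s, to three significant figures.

0.759

ω = 9.21 rad/s
For an in-line slider-crank, x = r cosθ + √(L² − r² sin²θ), so v = −rω sinθ·[1 + r cosθ/√(L² − r² sin²θ)].
With r = 0.0822 m, L = 0.3349 m, θ = 89.5°: √(L² − r² sin²θ) = 0.32466 m.
v = −0.0822·9.21·0.99996·[1 + 0.0822·0.00873/0.32466] = -0.75871 m/s.
|v| = 0.75871 m/s.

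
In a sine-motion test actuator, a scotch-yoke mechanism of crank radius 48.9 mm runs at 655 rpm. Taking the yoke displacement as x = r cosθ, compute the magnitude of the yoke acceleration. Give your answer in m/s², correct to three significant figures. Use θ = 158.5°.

ω = 68.59 rad/s (from 655 rpm).
x = r cosθ ⇒ ẍ = −rω² cosθ (ω constant).
|a| = rω²|cosθ| = 0.0489·(68.59)²·|cos 158.5°| = 214.06 m/s².

214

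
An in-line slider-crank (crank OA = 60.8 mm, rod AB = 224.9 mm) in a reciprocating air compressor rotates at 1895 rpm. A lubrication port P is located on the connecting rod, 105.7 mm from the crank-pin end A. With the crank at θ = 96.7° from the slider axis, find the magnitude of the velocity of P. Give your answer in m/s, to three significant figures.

11.8

ω = 198.4 rad/s.  Crank-pin speed |V_A| = rω = 12.065 m/s, perpendicular to OA.
Rod angle: sinφ = −(r/L) sinθ ⇒ φ = -15.575°; ω_rod = −rω cosθ/√(L²−r²sin²θ) = +6.4977 rad/s.
V_P = V_A + ω_rod × AP, with AP = 0.1057 m along the rod.
Components: V_Px = −rω sinθ − a·ω_rod·sinφ = -11.799 m/s;  V_Py = rω cosθ + a·ω_rod·cosφ = -0.74609 m/s.
|V_P| = √(V_Px² + V_Py²) = 11.822 m/s.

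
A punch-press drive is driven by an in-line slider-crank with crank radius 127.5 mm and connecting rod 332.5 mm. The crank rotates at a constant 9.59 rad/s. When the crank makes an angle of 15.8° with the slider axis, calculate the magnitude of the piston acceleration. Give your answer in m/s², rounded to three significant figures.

ω = 9.59 rad/s
x(θ) = r cosθ + √(L² − r² sin²θ); with ω constant, a = ω²·d²x/dθ².
d²x/dθ² = −r cosθ − r²(cos2θ)/√u − r⁴ sin²2θ/(4u^{3/2}),  u = L² − r² sin²θ = 0.109351 m².
Substituting r = 0.1275 m, L = 0.3325 m, θ = 15.8°: d²x/dθ² = -0.16506 m.
a = ω²·d²x/dθ² = (9.59)²·(-0.16506) = -15.18 m/s²;  |a| = 15.18 m/s².

15.2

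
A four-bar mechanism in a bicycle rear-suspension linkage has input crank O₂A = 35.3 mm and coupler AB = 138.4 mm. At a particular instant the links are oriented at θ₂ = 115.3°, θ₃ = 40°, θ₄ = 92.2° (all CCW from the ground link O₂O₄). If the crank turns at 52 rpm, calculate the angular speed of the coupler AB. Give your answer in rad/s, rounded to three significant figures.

ω₂ = 5.445 rad/s (from 52 rpm).
Differentiating the loop-closure r₂e^{iθ₂}+r₃e^{iθ₃}=r₁+r₄e^{iθ₄} gives r₂ω₂e^{iθ₂}+r₃ω₃e^{iθ₃}=r₄ω₄e^{iθ₄}.
Eliminating the other unknown: ω₃ = r₂ω₂ sin(θ₄−θ₂) / [r₃ sin(θ₃−θ₄)].
Numerator sine = -0.39234; denominator sine = -0.79016.
Result = 0.0353·5.445·(-0.39234) / (0.1384·(-0.79016)) = +0.68963 rad/s; magnitude 0.68963 rad/s.

0.690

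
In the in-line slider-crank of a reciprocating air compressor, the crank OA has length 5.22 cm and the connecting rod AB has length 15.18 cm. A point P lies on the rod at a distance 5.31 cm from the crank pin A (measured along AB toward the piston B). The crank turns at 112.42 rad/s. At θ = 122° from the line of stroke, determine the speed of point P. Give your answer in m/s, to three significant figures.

ω = 112.4 rad/s.  Crank-pin speed |V_A| = rω = 5.8683 m/s, perpendicular to OA.
Rod angle: sinφ = −(r/L) sinθ ⇒ φ = -16.955°; ω_rod = −rω cosθ/√(L²−r²sin²θ) = +21.417 rad/s.
V_P = V_A + ω_rod × AP, with AP = 0.0531 m along the rod.
Components: V_Px = −rω sinθ − a·ω_rod·sinφ = -4.645 m/s;  V_Py = rω cosθ + a·ω_rod·cosφ = -2.0219 m/s.
|V_P| = √(V_Px² + V_Py²) = 5.066 m/s.

5.07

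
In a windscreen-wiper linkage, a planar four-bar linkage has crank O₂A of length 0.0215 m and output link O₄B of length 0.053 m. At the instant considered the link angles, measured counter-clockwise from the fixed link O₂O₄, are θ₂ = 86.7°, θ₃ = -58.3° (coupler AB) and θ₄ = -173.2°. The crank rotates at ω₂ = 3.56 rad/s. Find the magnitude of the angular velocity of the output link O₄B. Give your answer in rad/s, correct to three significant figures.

0.913

ω₂ = 3.56 rad/s
Differentiating the loop-closure r₂e^{iθ₂}+r₃e^{iθ₃}=r₁+r₄e^{iθ₄} gives r₂ω₂e^{iθ₂}+r₃ω₃e^{iθ₃}=r₄ω₄e^{iθ₄}.
Eliminating the other unknown: ω₄ = r₂ω₂ sin(θ₂−θ₃) / [r₄ sin(θ₄−θ₃)].
Numerator sine = +0.57358; denominator sine = -0.90704.
Result = 0.0215·3.56·(+0.57358) / (0.053·(-0.90704)) = -0.91322 rad/s; magnitude 0.91322 rad/s.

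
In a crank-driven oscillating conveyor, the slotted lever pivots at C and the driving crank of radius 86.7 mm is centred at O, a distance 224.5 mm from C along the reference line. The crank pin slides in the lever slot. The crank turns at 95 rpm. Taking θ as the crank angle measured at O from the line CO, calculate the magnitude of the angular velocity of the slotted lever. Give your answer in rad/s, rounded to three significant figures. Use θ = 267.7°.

1.19

ω = 9.948 rad/s (from 95 rpm).
Crank pin A relative to C: A = (d + r cosθ, r sinθ); lever angle φ = atan2(r sinθ, d + r cosθ).
Differentiating tanφ: φ̇ = rω(d cosθ + r)/(d² + r² + 2dr cosθ).
d² + r² + 2dr cosθ = |CA|² = 0.0563549 m²;  d cosθ + r = +0.07769 m.
|ω_lever| = |0.0867·9.948·+0.07769| / 0.0563549 = 1.1891 rad/s.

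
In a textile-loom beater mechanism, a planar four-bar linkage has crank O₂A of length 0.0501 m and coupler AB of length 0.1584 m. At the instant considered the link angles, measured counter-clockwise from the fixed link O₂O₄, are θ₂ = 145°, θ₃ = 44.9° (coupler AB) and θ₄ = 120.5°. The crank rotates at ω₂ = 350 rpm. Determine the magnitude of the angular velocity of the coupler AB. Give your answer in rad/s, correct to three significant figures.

4.96

ω₂ = 36.65 rad/s (from 350 rpm).
Differentiating the loop-closure r₂e^{iθ₂}+r₃e^{iθ₃}=r₁+r₄e^{iθ₄} gives r₂ω₂e^{iθ₂}+r₃ω₃e^{iθ₃}=r₄ω₄e^{iθ₄}.
Eliminating the other unknown: ω₃ = r₂ω₂ sin(θ₄−θ₂) / [r₃ sin(θ₃−θ₄)].
Numerator sine = -0.41469; denominator sine = -0.96858.
Result = 0.0501·36.65·(-0.41469) / (0.1584·(-0.96858)) = +4.9633 rad/s; magnitude 4.9633 rad/s.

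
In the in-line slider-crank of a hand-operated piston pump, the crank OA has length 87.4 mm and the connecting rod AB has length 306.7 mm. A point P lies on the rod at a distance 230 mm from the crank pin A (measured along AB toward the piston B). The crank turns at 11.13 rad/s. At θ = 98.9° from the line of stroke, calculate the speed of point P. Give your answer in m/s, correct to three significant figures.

0.929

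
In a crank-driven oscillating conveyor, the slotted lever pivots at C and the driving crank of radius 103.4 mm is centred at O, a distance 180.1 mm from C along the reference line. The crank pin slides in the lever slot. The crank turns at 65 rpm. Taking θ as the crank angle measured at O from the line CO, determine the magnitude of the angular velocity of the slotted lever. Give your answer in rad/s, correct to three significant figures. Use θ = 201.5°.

ω = 6.807 rad/s (from 65 rpm).
Crank pin A relative to C: A = (d + r cosθ, r sinθ); lever angle φ = atan2(r sinθ, d + r cosθ).
Differentiating tanφ: φ̇ = rω(d cosθ + r)/(d² + r² + 2dr cosθ).
d² + r² + 2dr cosθ = |CA|² = 0.00847447 m²;  d cosθ + r = -0.064168 m.
|ω_lever| = |0.1034·6.807·-0.064168| / 0.00847447 = 5.3293 rad/s.

5.33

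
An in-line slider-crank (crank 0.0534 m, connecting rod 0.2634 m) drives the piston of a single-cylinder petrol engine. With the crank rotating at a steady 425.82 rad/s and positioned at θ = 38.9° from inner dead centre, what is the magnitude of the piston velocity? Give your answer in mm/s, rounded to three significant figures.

16600

ω = 425.8 rad/s
For an in-line slider-crank, x = r cosθ + √(L² − r² sin²θ), so v = −rω sinθ·[1 + r cosθ/√(L² − r² sin²θ)].
With r = 0.0534 m, L = 0.2634 m, θ = 38.9°: √(L² − r² sin²θ) = 0.26126 m.
v = −0.0534·425.8·0.62796·[1 + 0.0534·0.77824/0.26126] = -16.551 m/s.
|v| = 16.551 m/s = 16551 mm/s.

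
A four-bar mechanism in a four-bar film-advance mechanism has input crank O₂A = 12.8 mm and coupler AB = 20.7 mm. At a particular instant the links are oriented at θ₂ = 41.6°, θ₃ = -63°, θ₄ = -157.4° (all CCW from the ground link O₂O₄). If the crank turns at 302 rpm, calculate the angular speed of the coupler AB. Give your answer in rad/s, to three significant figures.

6.39

ω₂ = 31.63 rad/s (from 302 rpm).
Differentiating the loop-closure r₂e^{iθ₂}+r₃e^{iθ₃}=r₁+r₄e^{iθ₄} gives r₂ω₂e^{iθ₂}+r₃ω₃e^{iθ₃}=r₄ω₄e^{iθ₄}.
Eliminating the other unknown: ω₃ = r₂ω₂ sin(θ₄−θ₂) / [r₃ sin(θ₃−θ₄)].
Numerator sine = +0.32557; denominator sine = +0.99705.
Result = 0.0128·31.63·(+0.32557) / (0.0207·(+0.99705)) = +6.3856 rad/s; magnitude 6.3856 rad/s.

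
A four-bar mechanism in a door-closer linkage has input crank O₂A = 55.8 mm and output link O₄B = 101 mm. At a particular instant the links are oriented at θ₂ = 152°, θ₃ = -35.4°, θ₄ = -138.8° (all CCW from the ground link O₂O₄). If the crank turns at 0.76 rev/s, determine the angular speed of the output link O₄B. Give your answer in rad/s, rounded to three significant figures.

ω₂ = 4.775 rad/s (from 0.76 rev/s).
Differentiating the loop-closure r₂e^{iθ₂}+r₃e^{iθ₃}=r₁+r₄e^{iθ₄} gives r₂ω₂e^{iθ₂}+r₃ω₃e^{iθ₃}=r₄ω₄e^{iθ₄}.
Eliminating the other unknown: ω₄ = r₂ω₂ sin(θ₂−θ₃) / [r₄ sin(θ₄−θ₃)].
Numerator sine = -0.12880; denominator sine = -0.97278.
Result = 0.0558·4.775·(-0.12880) / (0.101·(-0.97278)) = +0.3493 rad/s; magnitude 0.3493 rad/s.

0.349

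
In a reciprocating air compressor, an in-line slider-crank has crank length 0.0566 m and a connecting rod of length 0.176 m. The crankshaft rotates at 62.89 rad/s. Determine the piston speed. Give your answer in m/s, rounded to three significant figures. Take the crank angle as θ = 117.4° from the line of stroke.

ω = 62.89 rad/s
For an in-line slider-crank, x = r cosθ + √(L² − r² sin²θ), so v = −rω sinθ·[1 + r cosθ/√(L² − r² sin²θ)].
With r = 0.0566 m, L = 0.176 m, θ = 117.4°: √(L² − r² sin²θ) = 0.16867 m.
v = −0.0566·62.89·0.88782·[1 + 0.0566·-0.46020/0.16867] = -2.6722 m/s.
|v| = 2.6722 m/s.

2.67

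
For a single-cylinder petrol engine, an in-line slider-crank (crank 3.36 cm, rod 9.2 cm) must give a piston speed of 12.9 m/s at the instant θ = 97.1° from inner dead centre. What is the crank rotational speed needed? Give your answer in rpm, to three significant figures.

3880

For an in-line slider-crank, |v_piston| = rω|sinθ|·[1 + r cosθ/√(L² − r² sin²θ)].
With r = 0.0336 m, L = 0.092 m, θ = 97.1°: the bracketed kinematic factor |dx/dθ| = 0.031727 m.
ω = v/|dx/dθ| = 12.9/0.031727 = 406.59 rad/s.
N = 60ω/(2π) = 3882.6 rpm.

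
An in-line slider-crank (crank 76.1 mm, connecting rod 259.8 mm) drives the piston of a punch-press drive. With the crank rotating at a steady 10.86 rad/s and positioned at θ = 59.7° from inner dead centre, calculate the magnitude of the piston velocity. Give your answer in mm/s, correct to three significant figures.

ω = 10.86 rad/s
For an in-line slider-crank, x = r cosθ + √(L² − r² sin²θ), so v = −rω sinθ·[1 + r cosθ/√(L² − r² sin²θ)].
With r = 0.0761 m, L = 0.2598 m, θ = 59.7°: √(L² − r² sin²θ) = 0.25135 m.
v = −0.0761·10.86·0.86340·[1 + 0.0761·0.50453/0.25135] = -0.82255 m/s.
|v| = 0.82255 m/s = 822.55 mm/s.

823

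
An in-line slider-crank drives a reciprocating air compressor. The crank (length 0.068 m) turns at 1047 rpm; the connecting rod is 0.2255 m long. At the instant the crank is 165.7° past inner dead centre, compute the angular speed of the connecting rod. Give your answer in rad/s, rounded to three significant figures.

32.1

ω = 109.6 rad/s (converted from 1047 rpm).
The rod makes angle φ with the slider axis where L sinφ = r sinθ; differentiating, L cosφ·φ̇ = r ω cosθ.
L cosφ = √(L² − r² sin²θ) = 0.22487 m.
|ω_rod| = r ω |cosθ| / √(L² − r² sin²θ) = 0.068·109.6·0.96902/0.22487 = 32.127 rad/s.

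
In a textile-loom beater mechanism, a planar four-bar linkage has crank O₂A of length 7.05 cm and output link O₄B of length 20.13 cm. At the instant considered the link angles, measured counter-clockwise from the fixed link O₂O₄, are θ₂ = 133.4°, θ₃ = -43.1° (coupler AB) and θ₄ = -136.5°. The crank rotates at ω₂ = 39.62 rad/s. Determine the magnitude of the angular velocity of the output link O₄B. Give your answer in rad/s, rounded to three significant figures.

ω₂ = 39.62 rad/s
Differentiating the loop-closure r₂e^{iθ₂}+r₃e^{iθ₃}=r₁+r₄e^{iθ₄} gives r₂ω₂e^{iθ₂}+r₃ω₃e^{iθ₃}=r₄ω₄e^{iθ₄}.
Eliminating the other unknown: ω₄ = r₂ω₂ sin(θ₂−θ₃) / [r₄ sin(θ₄−θ₃)].
Numerator sine = +0.06105; denominator sine = -0.99824.
Result = 0.0705·39.62·(+0.06105) / (0.2013·(-0.99824)) = -0.84859 rad/s; magnitude 0.84859 rad/s.

0.849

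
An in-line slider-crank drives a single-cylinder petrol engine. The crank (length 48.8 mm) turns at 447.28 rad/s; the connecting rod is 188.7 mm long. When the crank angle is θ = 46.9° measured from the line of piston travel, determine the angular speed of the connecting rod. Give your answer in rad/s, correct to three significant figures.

ω = 447.3 rad/s
The rod makes angle φ with the slider axis where L sinφ = r sinθ; differentiating, L cosφ·φ̇ = r ω cosθ.
L cosφ = √(L² − r² sin²θ) = 0.18531 m.
|ω_rod| = r ω |cosθ| / √(L² − r² sin²θ) = 0.0488·447.3·0.68327/0.18531 = 80.483 rad/s.

80.5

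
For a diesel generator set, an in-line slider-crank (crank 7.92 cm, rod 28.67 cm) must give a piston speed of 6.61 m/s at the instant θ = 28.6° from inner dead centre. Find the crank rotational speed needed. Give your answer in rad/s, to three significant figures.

140

For an in-line slider-crank, |v_piston| = rω|sinθ|·[1 + r cosθ/√(L² − r² sin²θ)].
With r = 0.0792 m, L = 0.2867 m, θ = 28.6°: the bracketed kinematic factor |dx/dθ| = 0.047189 m.
ω = v/|dx/dθ| = 6.61/0.047189 = 140.07 rad/s.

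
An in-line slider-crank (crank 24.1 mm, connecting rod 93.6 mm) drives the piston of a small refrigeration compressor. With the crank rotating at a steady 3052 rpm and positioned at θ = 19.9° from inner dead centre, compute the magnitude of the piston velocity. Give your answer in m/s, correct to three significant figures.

3.26

ω = 2π·3052/60 = 319.6 rad/s
For an in-line slider-crank, x = r cosθ + √(L² − r² sin²θ), so v = −rω sinθ·[1 + r cosθ/√(L² − r² sin²θ)].
With r = 0.0241 m, L = 0.0936 m, θ = 19.9°: √(L² − r² sin²θ) = 0.09324 m.
v = −0.0241·319.6·0.34038·[1 + 0.0241·0.94029/0.09324] = -3.259 m/s.
|v| = 3.259 m/s.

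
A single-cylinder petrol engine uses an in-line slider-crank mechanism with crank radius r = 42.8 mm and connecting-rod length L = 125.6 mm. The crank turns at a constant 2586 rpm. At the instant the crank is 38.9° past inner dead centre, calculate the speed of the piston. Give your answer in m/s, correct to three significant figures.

9.25

ω = 2π·2586/60 = 270.8 rad/s
For an in-line slider-crank, x = r cosθ + √(L² − r² sin²θ), so v = −rω sinθ·[1 + r cosθ/√(L² − r² sin²θ)].
With r = 0.0428 m, L = 0.1256 m, θ = 38.9°: √(L² − r² sin²θ) = 0.12269 m.
v = −0.0428·270.8·0.62796·[1 + 0.0428·0.77824/0.12269] = -9.2544 m/s.
|v| = 9.2544 m/s.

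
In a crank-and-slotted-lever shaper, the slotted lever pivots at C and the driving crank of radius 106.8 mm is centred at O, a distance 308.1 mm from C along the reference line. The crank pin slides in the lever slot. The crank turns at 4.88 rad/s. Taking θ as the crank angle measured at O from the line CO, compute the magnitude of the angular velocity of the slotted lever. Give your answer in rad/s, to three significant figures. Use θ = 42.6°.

1.12

ω = 4.88 rad/s
Crank pin A relative to C: A = (d + r cosθ, r sinθ); lever angle φ = atan2(r sinθ, d + r cosθ).
Differentiating tanφ: φ̇ = rω(d cosθ + r)/(d² + r² + 2dr cosθ).
d² + r² + 2dr cosθ = |CA|² = 0.154775 m²;  d cosθ + r = +0.33359 m.
|ω_lever| = |0.1068·4.88·+0.33359| / 0.154775 = 1.1233 rad/s.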